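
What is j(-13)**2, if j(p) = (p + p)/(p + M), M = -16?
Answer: 676/841 ≈ 0.80381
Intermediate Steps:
j(p) = 2*p/(-16 + p) (j(p) = (p + p)/(p - 16) = (2*p)/(-16 + p) = 2*p/(-16 + p))
j(-13)**2 = (2*(-13)/(-16 - 13))**2 = (2*(-13)/(-29))**2 = (2*(-13)*(-1/29))**2 = (26/29)**2 = 676/841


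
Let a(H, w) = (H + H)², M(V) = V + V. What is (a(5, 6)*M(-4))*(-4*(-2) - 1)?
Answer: -5600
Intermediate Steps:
M(V) = 2*V
a(H, w) = 4*H² (a(H, w) = (2*H)² = 4*H²)
(a(5, 6)*M(-4))*(-4*(-2) - 1) = ((4*5²)*(2*(-4)))*(-4*(-2) - 1) = ((4*25)*(-8))*(8 - 1) = (100*(-8))*7 = -800*7 = -5600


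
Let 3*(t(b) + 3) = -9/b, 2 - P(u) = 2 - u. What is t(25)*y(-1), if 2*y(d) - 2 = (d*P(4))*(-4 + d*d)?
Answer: -546/25 ≈ -21.840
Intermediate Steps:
P(u) = u (P(u) = 2 - (2 - u) = 2 + (-2 + u) = u)
t(b) = -3 - 3/b (t(b) = -3 + (-9/b)/3 = -3 - 3/b)
y(d) = 1 + 2*d*(-4 + d²) (y(d) = 1 + ((d*4)*(-4 + d*d))/2 = 1 + ((4*d)*(-4 + d²))/2 = 1 + (4*d*(-4 + d²))/2 = 1 + 2*d*(-4 + d²))
t(25)*y(-1) = (-3 - 3/25)*(1 - 8*(-1) + 2*(-1)³) = (-3 - 3*1/25)*(1 + 8 + 2*(-1)) = (-3 - 3/25)*(1 + 8 - 2) = -78/25*7 = -546/25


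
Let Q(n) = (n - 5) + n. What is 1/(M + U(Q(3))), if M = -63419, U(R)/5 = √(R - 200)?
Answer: -63419/4021974536 - 5*I*√199/4021974536 ≈ -1.5768e-5 - 1.7537e-8*I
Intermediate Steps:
Q(n) = -5 + 2*n (Q(n) = (-5 + n) + n = -5 + 2*n)
U(R) = 5*√(-200 + R) (U(R) = 5*√(R - 200) = 5*√(-200 + R))
1/(M + U(Q(3))) = 1/(-63419 + 5*√(-200 + (-5 + 2*3))) = 1/(-63419 + 5*√(-200 + (-5 + 6))) = 1/(-63419 + 5*√(-200 + 1)) = 1/(-63419 + 5*√(-199)) = 1/(-63419 + 5*(I*√199)) = 1/(-63419 + 5*I*√199)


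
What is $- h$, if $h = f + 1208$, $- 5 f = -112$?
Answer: $- \frac{6152}{5} \approx -1230.4$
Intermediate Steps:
$f = \frac{112}{5}$ ($f = \left(- \frac{1}{5}\right) \left(-112\right) = \frac{112}{5} \approx 22.4$)
$h = \frac{6152}{5}$ ($h = \frac{112}{5} + 1208 = \frac{6152}{5} \approx 1230.4$)
$- h = \left(-1\right) \frac{6152}{5} = - \frac{6152}{5}$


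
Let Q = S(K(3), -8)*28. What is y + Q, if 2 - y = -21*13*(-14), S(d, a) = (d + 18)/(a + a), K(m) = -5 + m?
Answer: -3848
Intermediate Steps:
S(d, a) = (18 + d)/(2*a) (S(d, a) = (18 + d)/((2*a)) = (18 + d)*(1/(2*a)) = (18 + d)/(2*a))
y = -3820 (y = 2 - (-21*13)*(-14) = 2 - (-273)*(-14) = 2 - 1*3822 = 2 - 3822 = -3820)
Q = -28 (Q = ((½)*(18 + (-5 + 3))/(-8))*28 = ((½)*(-⅛)*(18 - 2))*28 = ((½)*(-⅛)*16)*28 = -1*28 = -28)
y + Q = -3820 - 28 = -3848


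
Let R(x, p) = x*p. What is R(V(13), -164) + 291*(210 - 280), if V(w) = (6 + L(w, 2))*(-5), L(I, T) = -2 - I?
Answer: -27750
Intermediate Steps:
V(w) = -20 + 5*w (V(w) = (6 + (-2 - w))*(-5) = (4 - w)*(-5) = -20 + 5*w)
R(x, p) = p*x
R(V(13), -164) + 291*(210 - 280) = -164*(-20 + 5*13) + 291*(210 - 280) = -164*(-20 + 65) + 291*(-70) = -164*45 - 20370 = -7380 - 20370 = -27750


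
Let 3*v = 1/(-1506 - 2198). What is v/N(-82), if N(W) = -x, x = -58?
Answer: -1/644496 ≈ -1.5516e-6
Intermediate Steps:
N(W) = 58 (N(W) = -1*(-58) = 58)
v = -1/11112 (v = 1/(3*(-1506 - 2198)) = (⅓)/(-3704) = (⅓)*(-1/3704) = -1/11112 ≈ -8.9993e-5)
v/N(-82) = -1/11112/58 = -1/11112*1/58 = -1/644496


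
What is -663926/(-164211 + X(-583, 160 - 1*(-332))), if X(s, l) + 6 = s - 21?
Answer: 663926/164821 ≈ 4.0282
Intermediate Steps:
X(s, l) = -27 + s (X(s, l) = -6 + (s - 21) = -6 + (-21 + s) = -27 + s)
-663926/(-164211 + X(-583, 160 - 1*(-332))) = -663926/(-164211 + (-27 - 583)) = -663926/(-164211 - 610) = -663926/(-164821) = -663926*(-1/164821) = 663926/164821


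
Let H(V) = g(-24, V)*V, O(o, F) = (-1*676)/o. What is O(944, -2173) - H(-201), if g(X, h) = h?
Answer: -9534805/236 ≈ -40402.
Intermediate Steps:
O(o, F) = -676/o
H(V) = V² (H(V) = V*V = V²)
O(944, -2173) - H(-201) = -676/944 - 1*(-201)² = -676*1/944 - 1*40401 = -169/236 - 40401 = -9534805/236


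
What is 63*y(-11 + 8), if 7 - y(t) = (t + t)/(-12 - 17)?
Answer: 12411/29 ≈ 427.97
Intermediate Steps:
y(t) = 7 + 2*t/29 (y(t) = 7 - (t + t)/(-12 - 17) = 7 - 2*t/(-29) = 7 - 2*t*(-1)/29 = 7 - (-2)*t/29 = 7 + 2*t/29)
63*y(-11 + 8) = 63*(7 + 2*(-11 + 8)/29) = 63*(7 + (2/29)*(-3)) = 63*(7 - 6/29) = 63*(197/29) = 12411/29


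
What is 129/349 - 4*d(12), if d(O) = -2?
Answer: 2921/349 ≈ 8.3696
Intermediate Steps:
129/349 - 4*d(12) = 129/349 - 4*(-2) = 129*(1/349) + 8 = 129/349 + 8 = 2921/349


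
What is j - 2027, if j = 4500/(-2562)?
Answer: -866279/427 ≈ -2028.8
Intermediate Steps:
j = -750/427 (j = 4500*(-1/2562) = -750/427 ≈ -1.7564)
j - 2027 = -750/427 - 2027 = -866279/427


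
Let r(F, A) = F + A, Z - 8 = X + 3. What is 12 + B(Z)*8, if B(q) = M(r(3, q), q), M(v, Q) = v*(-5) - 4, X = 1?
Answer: -620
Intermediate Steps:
Z = 12 (Z = 8 + (1 + 3) = 8 + 4 = 12)
r(F, A) = A + F
M(v, Q) = -4 - 5*v (M(v, Q) = -5*v - 4 = -4 - 5*v)
B(q) = -19 - 5*q (B(q) = -4 - 5*(q + 3) = -4 - 5*(3 + q) = -4 + (-15 - 5*q) = -19 - 5*q)
12 + B(Z)*8 = 12 + (-19 - 5*12)*8 = 12 + (-19 - 60)*8 = 12 - 79*8 = 12 - 632 = -620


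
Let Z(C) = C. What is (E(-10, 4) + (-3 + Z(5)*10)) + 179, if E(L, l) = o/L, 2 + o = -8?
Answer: 227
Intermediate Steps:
o = -10 (o = -2 - 8 = -10)
E(L, l) = -10/L
(E(-10, 4) + (-3 + Z(5)*10)) + 179 = (-10/(-10) + (-3 + 5*10)) + 179 = (-10*(-⅒) + (-3 + 50)) + 179 = (1 + 47) + 179 = 48 + 179 = 227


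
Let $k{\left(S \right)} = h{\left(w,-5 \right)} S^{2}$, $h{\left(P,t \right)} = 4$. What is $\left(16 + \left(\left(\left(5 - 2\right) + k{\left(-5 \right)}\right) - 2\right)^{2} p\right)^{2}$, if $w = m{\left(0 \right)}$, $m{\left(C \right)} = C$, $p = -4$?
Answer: $1663660944$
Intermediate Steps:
$w = 0$
$k{\left(S \right)} = 4 S^{2}$
$\left(16 + \left(\left(\left(5 - 2\right) + k{\left(-5 \right)}\right) - 2\right)^{2} p\right)^{2} = \left(16 + \left(\left(\left(5 - 2\right) + 4 \left(-5\right)^{2}\right) - 2\right)^{2} \left(-4\right)\right)^{2} = \left(16 + \left(\left(3 + 4 \cdot 25\right) - 2\right)^{2} \left(-4\right)\right)^{2} = \left(16 + \left(\left(3 + 100\right) - 2\right)^{2} \left(-4\right)\right)^{2} = \left(16 + \left(103 - 2\right)^{2} \left(-4\right)\right)^{2} = \left(16 + 101^{2} \left(-4\right)\right)^{2} = \left(16 + 10201 \left(-4\right)\right)^{2} = \left(16 - 40804\right)^{2} = \left(-40788\right)^{2} = 1663660944$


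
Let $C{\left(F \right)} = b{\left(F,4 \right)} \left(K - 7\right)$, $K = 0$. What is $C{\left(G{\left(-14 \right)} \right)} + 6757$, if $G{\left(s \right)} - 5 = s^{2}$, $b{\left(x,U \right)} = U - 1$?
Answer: $6736$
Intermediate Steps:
$b{\left(x,U \right)} = -1 + U$
$G{\left(s \right)} = 5 + s^{2}$
$C{\left(F \right)} = -21$ ($C{\left(F \right)} = \left(-1 + 4\right) \left(0 - 7\right) = 3 \left(-7\right) = -21$)
$C{\left(G{\left(-14 \right)} \right)} + 6757 = -21 + 6757 = 6736$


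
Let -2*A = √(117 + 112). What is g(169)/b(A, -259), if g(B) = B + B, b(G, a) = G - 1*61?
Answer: -82472/14655 + 676*√229/14655 ≈ -4.9295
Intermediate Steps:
A = -√229/2 (A = -√(117 + 112)/2 = -√229/2 ≈ -7.5664)
b(G, a) = -61 + G (b(G, a) = G - 61 = -61 + G)
g(B) = 2*B
g(169)/b(A, -259) = (2*169)/(-61 - √229/2) = 338/(-61 - √229/2)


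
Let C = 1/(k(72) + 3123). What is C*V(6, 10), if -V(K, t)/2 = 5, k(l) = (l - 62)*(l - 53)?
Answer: -10/3313 ≈ -0.0030184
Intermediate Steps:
k(l) = (-62 + l)*(-53 + l)
V(K, t) = -10 (V(K, t) = -2*5 = -10)
C = 1/3313 (C = 1/((3286 + 72² - 115*72) + 3123) = 1/((3286 + 5184 - 8280) + 3123) = 1/(190 + 3123) = 1/3313 ≈ 0.00030184)
C*V(6, 10) = (1/3313)*(-10) = -10/3313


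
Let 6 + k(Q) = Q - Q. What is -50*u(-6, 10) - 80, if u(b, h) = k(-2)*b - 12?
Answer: -1280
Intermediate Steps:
k(Q) = -6 (k(Q) = -6 + (Q - Q) = -6 + 0 = -6)
u(b, h) = -12 - 6*b (u(b, h) = -6*b - 12 = -12 - 6*b)
-50*u(-6, 10) - 80 = -50*(-12 - 6*(-6)) - 80 = -50*(-12 + 36) - 80 = -50*24 - 80 = -1200 - 80 = -1280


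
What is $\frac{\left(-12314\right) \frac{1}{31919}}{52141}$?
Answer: $- \frac{12314}{1664288579} \approx -7.399 \cdot 10^{-6}$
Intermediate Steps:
$\frac{\left(-12314\right) \frac{1}{31919}}{52141} = \left(-12314\right) \frac{1}{31919} \cdot \frac{1}{52141} = \left(- \frac{12314}{31919}\right) \frac{1}{52141} = - \frac{12314}{1664288579}$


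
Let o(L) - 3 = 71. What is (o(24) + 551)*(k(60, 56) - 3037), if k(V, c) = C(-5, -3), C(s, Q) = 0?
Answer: -1898125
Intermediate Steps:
o(L) = 74 (o(L) = 3 + 71 = 74)
k(V, c) = 0
(o(24) + 551)*(k(60, 56) - 3037) = (74 + 551)*(0 - 3037) = 625*(-3037) = -1898125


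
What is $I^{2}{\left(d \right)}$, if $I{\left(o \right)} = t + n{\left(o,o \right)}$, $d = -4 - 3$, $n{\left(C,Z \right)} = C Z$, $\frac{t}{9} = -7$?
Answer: $196$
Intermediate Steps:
$t = -63$ ($t = 9 \left(-7\right) = -63$)
$d = -7$
$I{\left(o \right)} = -63 + o^{2}$ ($I{\left(o \right)} = -63 + o o = -63 + o^{2}$)
$I^{2}{\left(d \right)} = \left(-63 + \left(-7\right)^{2}\right)^{2} = \left(-63 + 49\right)^{2} = \left(-14\right)^{2} = 196$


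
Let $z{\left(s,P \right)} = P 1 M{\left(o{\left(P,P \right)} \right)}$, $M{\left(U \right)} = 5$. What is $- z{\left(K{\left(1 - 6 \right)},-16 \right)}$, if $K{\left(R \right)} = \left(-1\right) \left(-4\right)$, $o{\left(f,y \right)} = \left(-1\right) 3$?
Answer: $80$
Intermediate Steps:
$o{\left(f,y \right)} = -3$
$K{\left(R \right)} = 4$
$z{\left(s,P \right)} = 5 P$ ($z{\left(s,P \right)} = P 1 \cdot 5 = P 5 = 5 P$)
$- z{\left(K{\left(1 - 6 \right)},-16 \right)} = - 5 \left(-16\right) = \left(-1\right) \left(-80\right) = 80$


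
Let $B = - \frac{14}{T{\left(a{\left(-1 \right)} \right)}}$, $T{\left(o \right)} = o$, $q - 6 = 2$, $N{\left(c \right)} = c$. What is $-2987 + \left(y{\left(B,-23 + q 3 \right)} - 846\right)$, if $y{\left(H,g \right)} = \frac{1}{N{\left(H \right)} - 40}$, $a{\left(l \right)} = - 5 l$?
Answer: $- \frac{820267}{214} \approx -3833.0$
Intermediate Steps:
$q = 8$ ($q = 6 + 2 = 8$)
$B = - \frac{14}{5}$ ($B = - \frac{14}{\left(-5\right) \left(-1\right)} = - \frac{14}{5} \approx -2.8$)
$y{\left(H,g \right)} = \frac{1}{-40 + H}$ ($y{\left(H,g \right)} = \frac{1}{H - 40} = \frac{1}{-40 + H}$)
$-2987 + \left(y{\left(B,-23 + q 3 \right)} - 846\right) = -2987 - \left(846 - \frac{1}{-40 - \frac{14}{5}}\right) = -2987 - \left(846 - \frac{1}{- \frac{214}{5}}\right) = -2987 - \frac{181049}{214} = - \frac{820267}{214}$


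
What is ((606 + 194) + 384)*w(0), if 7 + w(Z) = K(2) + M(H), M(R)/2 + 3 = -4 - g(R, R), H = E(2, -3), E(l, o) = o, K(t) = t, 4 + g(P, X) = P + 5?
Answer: -17760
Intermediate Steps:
g(P, X) = 1 + P (g(P, X) = -4 + (P + 5) = -4 + (5 + P) = 1 + P)
H = -3
M(R) = -16 - 2*R (M(R) = -6 + 2*(-4 - (1 + R)) = -6 + 2*(-4 + (-1 - R)) = -6 + 2*(-5 - R) = -6 + (-10 - 2*R) = -16 - 2*R)
w(Z) = -15 (w(Z) = -7 + (2 + (-16 - 2*(-3))) = -7 + (2 + (-16 + 6)) = -7 + (2 - 10) = -7 - 8 = -15)
((606 + 194) + 384)*w(0) = ((606 + 194) + 384)*(-15) = (800 + 384)*(-15) = 1184*(-15) = -17760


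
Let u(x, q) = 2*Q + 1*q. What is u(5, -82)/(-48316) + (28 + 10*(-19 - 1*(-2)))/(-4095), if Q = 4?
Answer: 3581951/98927010 ≈ 0.036208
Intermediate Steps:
u(x, q) = 8 + q (u(x, q) = 2*4 + 1*q = 8 + q)
u(5, -82)/(-48316) + (28 + 10*(-19 - 1*(-2)))/(-4095) = (8 - 82)/(-48316) + (28 + 10*(-19 - 1*(-2)))/(-4095) = -74*(-1/48316) + (28 + 10*(-19 + 2))*(-1/4095) = 37/24158 + (28 + 10*(-17))*(-1/4095) = 37/24158 + (28 - 170)*(-1/4095) = 37/24158 - 142*(-1/4095) = 37/24158 + 142/4095 = 3581951/98927010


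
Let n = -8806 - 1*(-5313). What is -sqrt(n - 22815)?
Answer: -2*I*sqrt(6577) ≈ -162.2*I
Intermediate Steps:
n = -3493 (n = -8806 + 5313 = -3493)
-sqrt(n - 22815) = -sqrt(-3493 - 22815) = -sqrt(-26308) = -2*I*sqrt(6577)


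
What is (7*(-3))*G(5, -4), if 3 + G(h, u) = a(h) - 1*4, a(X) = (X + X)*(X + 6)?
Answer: -2163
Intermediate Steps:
a(X) = 2*X*(6 + X) (a(X) = (2*X)*(6 + X) = 2*X*(6 + X))
G(h, u) = -7 + 2*h*(6 + h) (G(h, u) = -3 + (2*h*(6 + h) - 1*4) = -3 + (2*h*(6 + h) - 4) = -3 + (-4 + 2*h*(6 + h)) = -7 + 2*h*(6 + h))
(7*(-3))*G(5, -4) = (7*(-3))*(-7 + 2*5*(6 + 5)) = -21*(-7 + 2*5*11) = -21*(-7 + 110) = -21*103 = -2163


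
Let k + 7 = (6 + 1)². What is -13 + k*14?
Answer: 575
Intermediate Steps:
k = 42 (k = -7 + (6 + 1)² = -7 + 7² = -7 + 49 = 42)
-13 + k*14 = -13 + 42*14 = -13 + 588 = 575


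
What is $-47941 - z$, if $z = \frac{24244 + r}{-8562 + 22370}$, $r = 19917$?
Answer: $- \frac{662013489}{13808} \approx -47944.0$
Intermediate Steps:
$z = \frac{44161}{13808}$ ($z = \frac{24244 + 19917}{-8562 + 22370} = \frac{44161}{13808} \approx 3.1982$)
$-47941 - z = -47941 - \frac{44161}{13808} = - \frac{662013489}{13808}$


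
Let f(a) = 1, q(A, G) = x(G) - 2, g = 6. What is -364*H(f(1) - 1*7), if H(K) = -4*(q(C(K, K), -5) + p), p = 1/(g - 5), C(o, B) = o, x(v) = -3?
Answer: -5824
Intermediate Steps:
q(A, G) = -5 (q(A, G) = -3 - 2 = -5)
p = 1 (p = 1/(6 - 5) = 1/1 = 1)
H(K) = 16 (H(K) = -4*(-5 + 1) = -4*(-4) = 16)
-364*H(f(1) - 1*7) = -364*16 = -5824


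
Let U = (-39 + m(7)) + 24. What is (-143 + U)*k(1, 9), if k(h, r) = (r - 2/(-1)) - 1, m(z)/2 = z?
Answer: -1440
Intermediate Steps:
m(z) = 2*z
k(h, r) = 1 + r (k(h, r) = (r - 2*(-1)) - 1 = (r + 2) - 1 = (2 + r) - 1 = 1 + r)
U = -1 (U = (-39 + 2*7) + 24 = (-39 + 14) + 24 = -25 + 24 = -1)
(-143 + U)*k(1, 9) = (-143 - 1)*(1 + 9) = -144*10 = -1440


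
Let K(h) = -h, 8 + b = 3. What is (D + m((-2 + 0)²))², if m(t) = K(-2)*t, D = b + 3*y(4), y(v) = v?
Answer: 225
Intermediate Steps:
b = -5 (b = -8 + 3 = -5)
D = 7 (D = -5 + 3*4 = -5 + 12 = 7)
m(t) = 2*t (m(t) = (-1*(-2))*t = 2*t)
(D + m((-2 + 0)²))² = (7 + 2*(-2 + 0)²)² = (7 + 2*(-2)²)² = (7 + 2*4)² = (7 + 8)² = 15² = 225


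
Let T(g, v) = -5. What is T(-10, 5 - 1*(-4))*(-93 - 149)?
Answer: 1210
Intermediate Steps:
T(-10, 5 - 1*(-4))*(-93 - 149) = -5*(-93 - 149) = -5*(-242) = 1210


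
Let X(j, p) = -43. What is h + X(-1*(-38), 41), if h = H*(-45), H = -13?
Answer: 542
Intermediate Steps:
h = 585 (h = -13*(-45) = 585)
h + X(-1*(-38), 41) = 585 - 43 = 542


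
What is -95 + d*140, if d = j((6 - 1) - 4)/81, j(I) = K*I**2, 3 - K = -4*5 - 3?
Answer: -4055/81 ≈ -50.062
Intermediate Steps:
K = 26 (K = 3 - (-4*5 - 3) = 3 - (-20 - 3) = 3 - 1*(-23) = 3 + 23 = 26)
j(I) = 26*I**2
d = 26/81 (d = (26*((6 - 1) - 4)**2)/81 = (26*(5 - 4)**2)*(1/81) = (26*1**2)*(1/81) = (26*1)*(1/81) = 26*(1/81) = 26/81 ≈ 0.32099)
-95 + d*140 = -95 + (26/81)*140 = -95 + 3640/81 = -4055/81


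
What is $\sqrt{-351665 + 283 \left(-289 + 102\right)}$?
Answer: $39 i \sqrt{266} \approx 636.07 i$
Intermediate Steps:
$\sqrt{-351665 + 283 \left(-289 + 102\right)} = \sqrt{-351665 + 283 \left(-187\right)} = \sqrt{-351665 - 52921} = \sqrt{-404586} = 39 i \sqrt{266}$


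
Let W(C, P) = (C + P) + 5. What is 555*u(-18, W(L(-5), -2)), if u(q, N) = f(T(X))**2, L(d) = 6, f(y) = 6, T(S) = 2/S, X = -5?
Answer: 19980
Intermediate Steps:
W(C, P) = 5 + C + P
u(q, N) = 36 (u(q, N) = 6**2 = 36)
555*u(-18, W(L(-5), -2)) = 555*36 = 19980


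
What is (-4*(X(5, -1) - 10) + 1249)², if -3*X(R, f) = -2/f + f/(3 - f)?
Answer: 15007876/9 ≈ 1.6675e+6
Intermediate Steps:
X(R, f) = 2/(3*f) - f/(3*(3 - f)) (X(R, f) = -(-2/f + f/(3 - f))/3 = 2/(3*f) - f/(3*(3 - f)))
(-4*(X(5, -1) - 10) + 1249)² = (-4*((⅓)*(-6 + (-1)² + 2*(-1))/(-1*(-3 - 1)) - 10) + 1249)² = (-4*((⅓)*(-1)*(-6 + 1 - 2)/(-4) - 10) + 1249)² = (-4*((⅓)*(-1)*(-¼)*(-7) - 10) + 1249)² = (-4*(-7/12 - 10) + 1249)² = (-4*(-127/12) + 1249)² = (127/3 + 1249)² = (3874/3)² = 15007876/9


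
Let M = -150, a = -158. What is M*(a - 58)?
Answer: 32400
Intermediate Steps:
M*(a - 58) = -150*(-158 - 58) = -150*(-216) = 32400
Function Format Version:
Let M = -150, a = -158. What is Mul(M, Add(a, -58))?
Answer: 32400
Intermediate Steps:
Mul(M, Add(a, -58)) = Mul(-150, Add(-158, -58)) = Mul(-150, -216) = 32400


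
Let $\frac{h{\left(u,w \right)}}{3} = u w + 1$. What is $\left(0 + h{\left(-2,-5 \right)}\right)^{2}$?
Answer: $1089$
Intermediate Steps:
$h{\left(u,w \right)} = 3 + 3 u w$ ($h{\left(u,w \right)} = 3 \left(u w + 1\right) = 3 \left(1 + u w\right) = 3 + 3 u w$)
$\left(0 + h{\left(-2,-5 \right)}\right)^{2} = \left(0 + \left(3 + 3 \left(-2\right) \left(-5\right)\right)\right)^{2} = \left(0 + \left(3 + 30\right)\right)^{2} = \left(0 + 33\right)^{2} = 33^{2} = 1089$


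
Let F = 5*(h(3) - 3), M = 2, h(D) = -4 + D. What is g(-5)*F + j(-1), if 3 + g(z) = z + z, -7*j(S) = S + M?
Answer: 1819/7 ≈ 259.86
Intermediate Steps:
j(S) = -2/7 - S/7 (j(S) = -(S + 2)/7 = -(2 + S)/7 = -2/7 - S/7)
F = -20 (F = 5*((-4 + 3) - 3) = 5*(-1 - 3) = 5*(-4) = -20)
g(z) = -3 + 2*z (g(z) = -3 + (z + z) = -3 + 2*z)
g(-5)*F + j(-1) = (-3 + 2*(-5))*(-20) + (-2/7 - ⅐*(-1)) = (-3 - 10)*(-20) + (-2/7 + ⅐) = -13*(-20) - ⅐ = 260 - ⅐ = 1819/7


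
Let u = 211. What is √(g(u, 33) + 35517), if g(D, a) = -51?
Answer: √35466 ≈ 188.32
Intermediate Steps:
√(g(u, 33) + 35517) = √(-51 + 35517) = √35466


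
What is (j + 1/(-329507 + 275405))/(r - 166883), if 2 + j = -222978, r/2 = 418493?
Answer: -12063663961/36253912506 ≈ -0.33275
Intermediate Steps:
r = 836986 (r = 2*418493 = 836986)
j = -222980 (j = -2 - 222978 = -222980)
(j + 1/(-329507 + 275405))/(r - 166883) = (-222980 + 1/(-329507 + 275405))/(836986 - 166883) = (-222980 + 1/(-54102))/670103 = (-222980 - 1/54102)*(1/670103) = -12063663961/54102*1/670103 = -12063663961/36253912506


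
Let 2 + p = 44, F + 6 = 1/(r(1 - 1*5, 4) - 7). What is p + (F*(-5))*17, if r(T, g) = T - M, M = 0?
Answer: 6157/11 ≈ 559.73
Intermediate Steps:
r(T, g) = T (r(T, g) = T - 1*0 = T + 0 = T)
F = -67/11 (F = -6 + 1/((1 - 1*5) - 7) = -6 + 1/((1 - 5) - 7) = -6 + 1/(-4 - 7) = -6 + 1/(-11) = -6 - 1/11 = -67/11 ≈ -6.0909)
p = 42 (p = -2 + 44 = 42)
p + (F*(-5))*17 = 42 - 67/11*(-5)*17 = 42 + (335/11)*17 = 42 + 5695/11 = 6157/11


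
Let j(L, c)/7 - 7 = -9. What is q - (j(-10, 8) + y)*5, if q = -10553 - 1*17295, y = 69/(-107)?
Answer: -2971901/107 ≈ -27775.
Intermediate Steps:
j(L, c) = -14 (j(L, c) = 49 + 7*(-9) = 49 - 63 = -14)
y = -69/107 (y = 69*(-1/107) = -69/107 ≈ -0.64486)
q = -27848 (q = -10553 - 17295 = -27848)
q - (j(-10, 8) + y)*5 = -27848 - (-14 - 69/107)*5 = -27848 - (-1567)*5/107 = -27848 - 1*(-7835/107) = -27848 + 7835/107 = -2971901/107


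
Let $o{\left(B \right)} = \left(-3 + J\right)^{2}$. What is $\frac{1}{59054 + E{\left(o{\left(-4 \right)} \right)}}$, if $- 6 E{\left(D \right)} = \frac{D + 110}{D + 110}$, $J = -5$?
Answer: $\frac{6}{354323} \approx 1.6934 \cdot 10^{-5}$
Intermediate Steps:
$o{\left(B \right)} = 64$ ($o{\left(B \right)} = \left(-3 - 5\right)^{2} = \left(-8\right)^{2} = 64$)
$E{\left(D \right)} = - \frac{1}{6}$ ($E{\left(D \right)} = - \frac{\left(D + 110\right) \frac{1}{D + 110}}{6} = - \frac{\left(110 + D\right) \frac{1}{110 + D}}{6} = \left(- \frac{1}{6}\right) 1 = - \frac{1}{6}$)
$\frac{1}{59054 + E{\left(o{\left(-4 \right)} \right)}} = \frac{1}{59054 - \frac{1}{6}} = \frac{1}{\frac{354323}{6}} = \frac{6}{354323}$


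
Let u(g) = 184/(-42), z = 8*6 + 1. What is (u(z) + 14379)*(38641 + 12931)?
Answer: 15567884924/21 ≈ 7.4133e+8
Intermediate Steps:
z = 49 (z = 48 + 1 = 49)
u(g) = -92/21 (u(g) = 184*(-1/42) = -92/21)
(u(z) + 14379)*(38641 + 12931) = (-92/21 + 14379)*(38641 + 12931) = (301867/21)*51572 = 15567884924/21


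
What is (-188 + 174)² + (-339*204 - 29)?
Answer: -68989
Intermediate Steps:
(-188 + 174)² + (-339*204 - 29) = (-14)² + (-69156 - 29) = 196 - 69185 = -68989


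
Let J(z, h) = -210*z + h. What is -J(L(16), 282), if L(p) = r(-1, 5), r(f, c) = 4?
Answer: 558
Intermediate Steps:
L(p) = 4
J(z, h) = h - 210*z
-J(L(16), 282) = -(282 - 210*4) = -(282 - 840) = -1*(-558) = 558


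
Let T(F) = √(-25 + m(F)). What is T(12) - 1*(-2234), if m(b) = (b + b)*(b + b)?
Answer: 2234 + √551 ≈ 2257.5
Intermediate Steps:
m(b) = 4*b² (m(b) = (2*b)*(2*b) = 4*b²)
T(F) = √(-25 + 4*F²)
T(12) - 1*(-2234) = √(-25 + 4*12²) - 1*(-2234) = √(-25 + 4*144) + 2234 = √(-25 + 576) + 2234 = √551 + 2234 = 2234 + √551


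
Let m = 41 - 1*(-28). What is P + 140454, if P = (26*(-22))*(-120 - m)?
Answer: 248562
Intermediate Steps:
m = 69 (m = 41 + 28 = 69)
P = 108108 (P = (26*(-22))*(-120 - 1*69) = -572*(-120 - 69) = -572*(-189) = 108108)
P + 140454 = 108108 + 140454 = 248562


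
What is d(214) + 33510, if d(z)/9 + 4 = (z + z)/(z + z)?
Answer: 33483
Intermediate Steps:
d(z) = -27 (d(z) = -36 + 9*((z + z)/(z + z)) = -36 + 9*((2*z)/((2*z))) = -36 + 9*((2*z)*(1/(2*z))) = -36 + 9*1 = -36 + 9 = -27)
d(214) + 33510 = -27 + 33510 = 33483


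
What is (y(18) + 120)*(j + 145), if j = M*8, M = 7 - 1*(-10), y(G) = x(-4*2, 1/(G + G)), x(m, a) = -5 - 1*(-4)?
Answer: 33439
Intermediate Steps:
x(m, a) = -1 (x(m, a) = -5 + 4 = -1)
y(G) = -1
M = 17 (M = 7 + 10 = 17)
j = 136 (j = 17*8 = 136)
(y(18) + 120)*(j + 145) = (-1 + 120)*(136 + 145) = 119*281 = 33439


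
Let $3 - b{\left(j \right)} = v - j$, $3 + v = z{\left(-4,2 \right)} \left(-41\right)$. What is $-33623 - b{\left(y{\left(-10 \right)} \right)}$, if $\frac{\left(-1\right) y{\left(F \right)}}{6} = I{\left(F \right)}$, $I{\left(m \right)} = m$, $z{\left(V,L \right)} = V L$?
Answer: $-33361$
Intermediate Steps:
$z{\left(V,L \right)} = L V$
$v = 325$ ($v = -3 + 2 \left(-4\right) \left(-41\right) = -3 - -328 = -3 + 328 = 325$)
$y{\left(F \right)} = - 6 F$
$b{\left(j \right)} = -322 + j$ ($b{\left(j \right)} = 3 - \left(325 - j\right) = 3 + \left(-325 + j\right) = -322 + j$)
$-33623 - b{\left(y{\left(-10 \right)} \right)} = -33623 - \left(-322 - -60\right) = -33623 - \left(-322 + 60\right) = -33623 - -262 = -33623 + 262 = -33361$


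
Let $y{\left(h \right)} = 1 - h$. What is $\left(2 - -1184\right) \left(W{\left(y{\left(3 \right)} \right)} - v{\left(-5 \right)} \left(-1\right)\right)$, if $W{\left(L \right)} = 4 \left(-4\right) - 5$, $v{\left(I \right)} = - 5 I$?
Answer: $4744$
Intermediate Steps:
$W{\left(L \right)} = -21$ ($W{\left(L \right)} = -16 - 5 = -21$)
$\left(2 - -1184\right) \left(W{\left(y{\left(3 \right)} \right)} - v{\left(-5 \right)} \left(-1\right)\right) = \left(2 - -1184\right) \left(-21 - \left(-5\right) \left(-5\right) \left(-1\right)\right) = \left(2 + 1184\right) \left(-21 - 25 \left(-1\right)\right) = 1186 \left(-21 - -25\right) = 1186 \left(-21 + 25\right) = 1186 \cdot 4 = 4744$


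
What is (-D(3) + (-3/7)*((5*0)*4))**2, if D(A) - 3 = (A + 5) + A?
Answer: 196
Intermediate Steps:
D(A) = 8 + 2*A (D(A) = 3 + ((A + 5) + A) = 3 + ((5 + A) + A) = 3 + (5 + 2*A) = 8 + 2*A)
(-D(3) + (-3/7)*((5*0)*4))**2 = (-(8 + 2*3) + (-3/7)*((5*0)*4))**2 = (-(8 + 6) + (-3*1/7)*(0*4))**2 = (-1*14 - 3/7*0)**2 = (-14 + 0)**2 = (-14)**2 = 196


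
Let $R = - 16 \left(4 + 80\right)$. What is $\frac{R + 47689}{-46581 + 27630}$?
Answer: $- \frac{46345}{18951} \approx -2.4455$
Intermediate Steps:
$R = -1344$ ($R = \left(-16\right) 84 = -1344$)
$\frac{R + 47689}{-46581 + 27630} = \frac{-1344 + 47689}{-46581 + 27630} = \frac{46345}{-18951} = 46345 \left(- \frac{1}{18951}\right) = - \frac{46345}{18951}$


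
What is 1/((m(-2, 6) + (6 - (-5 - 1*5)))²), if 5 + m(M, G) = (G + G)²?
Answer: 1/24025 ≈ 4.1623e-5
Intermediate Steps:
m(M, G) = -5 + 4*G² (m(M, G) = -5 + (G + G)² = -5 + (2*G)² = -5 + 4*G²)
1/((m(-2, 6) + (6 - (-5 - 1*5)))²) = 1/(((-5 + 4*6²) + (6 - (-5 - 1*5)))²) = 1/(((-5 + 4*36) + (6 - (-5 - 5)))²) = 1/(((-5 + 144) + (6 - 1*(-10)))²) = 1/((139 + (6 + 10))²) = 1/((139 + 16)²) = 1/(155²) = 1/24025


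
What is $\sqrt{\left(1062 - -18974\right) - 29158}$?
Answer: $i \sqrt{9122} \approx 95.509 i$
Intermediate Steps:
$\sqrt{\left(1062 - -18974\right) - 29158} = \sqrt{\left(1062 + 18974\right) - 29158} = \sqrt{20036 - 29158} = \sqrt{-9122} = i \sqrt{9122}$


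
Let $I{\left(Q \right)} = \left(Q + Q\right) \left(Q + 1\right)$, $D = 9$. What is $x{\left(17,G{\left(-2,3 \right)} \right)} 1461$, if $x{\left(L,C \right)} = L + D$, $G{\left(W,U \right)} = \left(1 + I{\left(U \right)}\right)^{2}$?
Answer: $37986$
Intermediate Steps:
$I{\left(Q \right)} = 2 Q \left(1 + Q\right)$
$G{\left(W,U \right)} = \left(1 + 2 U \left(1 + U\right)\right)^{2}$
$x{\left(L,C \right)} = 9 + L$ ($x{\left(L,C \right)} = L + 9 = 9 + L$)
$x{\left(17,G{\left(-2,3 \right)} \right)} 1461 = \left(9 + 17\right) 1461 = 26 \cdot 1461 = 37986$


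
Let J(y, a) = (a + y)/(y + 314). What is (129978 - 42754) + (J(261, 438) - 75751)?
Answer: 6597674/575 ≈ 11474.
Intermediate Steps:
J(y, a) = (a + y)/(314 + y)
(129978 - 42754) + (J(261, 438) - 75751) = (129978 - 42754) + ((438 + 261)/(314 + 261) - 75751) = 87224 + (699/575 - 75751) = 87224 - 43556126/575 = 6597674/575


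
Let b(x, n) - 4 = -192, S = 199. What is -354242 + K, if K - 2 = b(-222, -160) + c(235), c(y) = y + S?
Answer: -353994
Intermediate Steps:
b(x, n) = -188 (b(x, n) = 4 - 192 = -188)
c(y) = 199 + y (c(y) = y + 199 = 199 + y)
K = 248 (K = 2 + (-188 + (199 + 235)) = 2 + (-188 + 434) = 2 + 246 = 248)
-354242 + K = -354242 + 248 = -353994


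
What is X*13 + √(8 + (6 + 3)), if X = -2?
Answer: -26 + √17 ≈ -21.877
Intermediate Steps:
X*13 + √(8 + (6 + 3)) = -2*13 + √(8 + (6 + 3)) = -26 + √(8 + 9) = -26 + √17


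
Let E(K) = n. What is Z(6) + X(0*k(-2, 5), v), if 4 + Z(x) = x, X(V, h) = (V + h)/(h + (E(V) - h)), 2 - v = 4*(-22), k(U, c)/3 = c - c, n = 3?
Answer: 32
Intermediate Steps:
E(K) = 3
k(U, c) = 0 (k(U, c) = 3*(c - c) = 3*0 = 0)
v = 90 (v = 2 - 4*(-22) = 2 - 1*(-88) = 2 + 88 = 90)
X(V, h) = V/3 + h/3 (X(V, h) = (V + h)/(h + (3 - h)) = (V + h)/3 = (V + h)*(⅓) = V/3 + h/3)
Z(x) = -4 + x
Z(6) + X(0*k(-2, 5), v) = (-4 + 6) + ((0*0)/3 + (⅓)*90) = 2 + ((⅓)*0 + 30) = 2 + (0 + 30) = 2 + 30 = 32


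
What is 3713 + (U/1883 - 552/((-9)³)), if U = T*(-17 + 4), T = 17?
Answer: 1699246466/457569 ≈ 3713.6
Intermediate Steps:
U = -221 (U = 17*(-17 + 4) = 17*(-13) = -221)
3713 + (U/1883 - 552/((-9)³)) = 3713 + (-221/1883 - 552/((-9)³)) = 3713 + (-221*1/1883 - 552/(-729)) = 3713 + (-221/1883 - 552*(-1/729)) = 3713 + (-221/1883 + 184/243) = 3713 + 292769/457569 = 1699246466/457569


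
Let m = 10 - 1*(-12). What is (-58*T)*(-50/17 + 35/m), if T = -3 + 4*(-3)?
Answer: -219675/187 ≈ -1174.7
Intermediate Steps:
m = 22 (m = 10 + 12 = 22)
T = -15 (T = -3 - 12 = -15)
(-58*T)*(-50/17 + 35/m) = (-58*(-15))*(-50/17 + 35/22) = 870*(-50*1/17 + 35*(1/22)) = 870*(-50/17 + 35/22) = 870*(-505/374) = -219675/187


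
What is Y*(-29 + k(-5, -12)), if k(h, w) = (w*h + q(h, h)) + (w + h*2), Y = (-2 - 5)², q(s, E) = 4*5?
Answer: 1421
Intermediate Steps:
q(s, E) = 20
Y = 49 (Y = (-7)² = 49)
k(h, w) = 20 + w + 2*h + h*w (k(h, w) = (w*h + 20) + (w + h*2) = (h*w + 20) + (w + 2*h) = (20 + h*w) + (w + 2*h) = 20 + w + 2*h + h*w)
Y*(-29 + k(-5, -12)) = 49*(-29 + (20 - 12 + 2*(-5) - 5*(-12))) = 49*(-29 + (20 - 12 - 10 + 60)) = 49*(-29 + 58) = 49*29 = 1421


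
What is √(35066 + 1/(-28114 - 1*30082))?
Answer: √29690157903315/29098 ≈ 187.26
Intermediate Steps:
√(35066 + 1/(-28114 - 1*30082)) = √(35066 + 1/(-28114 - 30082)) = √(35066 + 1/(-58196)) = √(35066 - 1/58196) = √(2040700935/58196) = √29690157903315/29098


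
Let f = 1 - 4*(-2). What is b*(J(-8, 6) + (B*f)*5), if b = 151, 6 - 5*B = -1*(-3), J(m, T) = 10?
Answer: 5587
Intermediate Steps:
B = 3/5 (B = 6/5 - (-1)*(-3)/5 = 6/5 - 1/5*3 = 6/5 - 3/5 = 3/5 ≈ 0.60000)
f = 9 (f = 1 + 8 = 9)
b*(J(-8, 6) + (B*f)*5) = 151*(10 + ((3/5)*9)*5) = 151*(10 + (27/5)*5) = 151*(10 + 27) = 151*37 = 5587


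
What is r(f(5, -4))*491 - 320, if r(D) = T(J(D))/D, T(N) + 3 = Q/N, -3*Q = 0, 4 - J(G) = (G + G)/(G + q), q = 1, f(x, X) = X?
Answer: 193/4 ≈ 48.250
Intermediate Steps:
J(G) = 4 - 2*G/(1 + G) (J(G) = 4 - (G + G)/(G + 1) = 4 - 2*G/(1 + G))
Q = 0 (Q = -⅓*0 = 0)
T(N) = -3 (T(N) = -3 + 0/N = -3 + 0 = -3)
r(D) = -3/D
r(f(5, -4))*491 - 320 = -3/(-4)*491 - 320 = -3*(-¼)*491 - 320 = (¾)*491 - 320 = 1473/4 - 320 = 193/4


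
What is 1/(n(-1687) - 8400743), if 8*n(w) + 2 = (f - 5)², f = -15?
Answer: -4/33602773 ≈ -1.1904e-7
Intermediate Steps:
n(w) = 199/4 (n(w) = -¼ + (-15 - 5)²/8 = -¼ + (⅛)*(-20)² = -¼ + (⅛)*400 = -¼ + 50 = 199/4)
1/(n(-1687) - 8400743) = 1/(199/4 - 8400743) = 1/(-33602773/4) = -4/33602773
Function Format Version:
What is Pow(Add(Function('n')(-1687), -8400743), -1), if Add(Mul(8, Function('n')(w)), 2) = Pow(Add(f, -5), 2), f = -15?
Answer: Rational(-4, 33602773) ≈ -1.1904e-7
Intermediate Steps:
Function('n')(w) = Rational(199, 4) (Function('n')(w) = Add(Rational(-1, 4), Mul(Rational(1, 8), Pow(Add(-15, -5), 2))) = Add(Rational(-1, 4), Mul(Rational(1, 8), Pow(-20, 2))) = Add(Rational(-1, 4), Mul(Rational(1, 8), 400)) = Add(Rational(-1, 4), 50) = Rational(199, 4))
Pow(Add(Function('n')(-1687), -8400743), -1) = Pow(Add(Rational(199, 4), -8400743), -1) = Pow(Rational(-33602773, 4), -1) = Rational(-4, 33602773)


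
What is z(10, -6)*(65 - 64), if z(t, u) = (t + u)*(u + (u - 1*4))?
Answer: -64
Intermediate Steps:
z(t, u) = (-4 + 2*u)*(t + u) (z(t, u) = (t + u)*(u + (u - 4)) = (t + u)*(u + (-4 + u)) = (t + u)*(-4 + 2*u) = (-4 + 2*u)*(t + u))
z(10, -6)*(65 - 64) = (-4*10 - 4*(-6) + 2*(-6)² + 2*10*(-6))*(65 - 64) = (-40 + 24 + 2*36 - 120)*1 = (-40 + 24 + 72 - 120)*1 = -64*1 = -64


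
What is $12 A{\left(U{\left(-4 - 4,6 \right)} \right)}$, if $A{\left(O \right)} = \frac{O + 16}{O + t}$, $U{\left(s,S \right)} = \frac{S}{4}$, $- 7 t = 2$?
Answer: $\frac{2940}{17} \approx 172.94$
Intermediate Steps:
$t = - \frac{2}{7}$ ($t = \left(- \frac{1}{7}\right) 2 = - \frac{2}{7} \approx -0.28571$)
$U{\left(s,S \right)} = \frac{S}{4}$ ($U{\left(s,S \right)} = S \frac{1}{4} = \frac{S}{4}$)
$A{\left(O \right)} = \frac{16 + O}{- \frac{2}{7} + O}$ ($A{\left(O \right)} = \frac{O + 16}{O - \frac{2}{7}} = \frac{16 + O}{- \frac{2}{7} + O}$)
$12 A{\left(U{\left(-4 - 4,6 \right)} \right)} = 12 \frac{7 \left(16 + \frac{1}{4} \cdot 6\right)}{-2 + 7 \cdot \frac{1}{4} \cdot 6} = 12 \frac{7 \left(16 + \frac{3}{2}\right)}{-2 + 7 \cdot \frac{3}{2}} = 12 \cdot 7 \frac{1}{-2 + \frac{21}{2}} \cdot \frac{35}{2} = 12 \cdot 7 \frac{1}{\frac{17}{2}} \cdot \frac{35}{2} = 12 \cdot 7 \cdot \frac{2}{17} \cdot \frac{35}{2} = 12 \cdot \frac{245}{17} = \frac{2940}{17}$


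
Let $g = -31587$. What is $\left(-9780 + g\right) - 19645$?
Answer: $-61012$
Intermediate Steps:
$\left(-9780 + g\right) - 19645 = \left(-9780 - 31587\right) - 19645 = -41367 - 19645 = -61012$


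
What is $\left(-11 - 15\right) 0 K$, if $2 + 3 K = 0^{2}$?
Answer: $0$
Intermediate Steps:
$K = - \frac{2}{3}$ ($K = - \frac{2}{3} + \frac{0^{2}}{3} = - \frac{2}{3} + \frac{1}{3} \cdot 0 = - \frac{2}{3} + 0 = - \frac{2}{3} \approx -0.66667$)
$\left(-11 - 15\right) 0 K = \left(-11 - 15\right) 0 \left(- \frac{2}{3}\right) = \left(-26\right) 0 \left(- \frac{2}{3}\right) = 0 \left(- \frac{2}{3}\right) = 0$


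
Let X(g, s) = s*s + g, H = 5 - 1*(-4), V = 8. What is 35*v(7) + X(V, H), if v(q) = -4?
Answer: -51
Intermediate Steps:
H = 9 (H = 5 + 4 = 9)
X(g, s) = g + s² (X(g, s) = s² + g = g + s²)
35*v(7) + X(V, H) = 35*(-4) + (8 + 9²) = -140 + (8 + 81) = -140 + 89 = -51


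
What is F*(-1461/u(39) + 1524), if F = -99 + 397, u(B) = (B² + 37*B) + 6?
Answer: 224732677/495 ≈ 4.5401e+5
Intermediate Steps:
u(B) = 6 + B² + 37*B
F = 298
F*(-1461/u(39) + 1524) = 298*(-1461/(6 + 39² + 37*39) + 1524) = 298*(-1461/(6 + 1521 + 1443) + 1524) = 298*(-1461/2970 + 1524) = 298*(-1461*1/2970 + 1524) = 298*(-487/990 + 1524) = 298*(1508273/990) = 224732677/495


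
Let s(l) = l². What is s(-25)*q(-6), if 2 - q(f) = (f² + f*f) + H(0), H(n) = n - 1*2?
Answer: -42500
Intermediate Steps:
H(n) = -2 + n (H(n) = n - 2 = -2 + n)
q(f) = 4 - 2*f² (q(f) = 2 - ((f² + f*f) + (-2 + 0)) = 2 - ((f² + f²) - 2) = 2 - (2*f² - 2) = 2 - (-2 + 2*f²) = 2 + (2 - 2*f²) = 4 - 2*f²)
s(-25)*q(-6) = (-25)²*(4 - 2*(-6)²) = 625*(4 - 2*36) = 625*(4 - 72) = 625*(-68) = -42500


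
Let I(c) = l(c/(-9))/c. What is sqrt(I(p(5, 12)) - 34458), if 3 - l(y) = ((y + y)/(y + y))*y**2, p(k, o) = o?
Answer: 17*I*sqrt(38631)/18 ≈ 185.63*I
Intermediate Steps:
l(y) = 3 - y**2 (l(y) = 3 - (y + y)/(y + y)*y**2 = 3 - (2*y)/((2*y))*y**2 = 3 - (2*y)*(1/(2*y))*y**2 = 3 - y**2)
I(c) = (3 - c**2/81)/c (I(c) = (3 - (c/(-9))**2)/c = (3 - (c*(-1/9))**2)/c = (3 - (-c/9)**2)/c = (3 - c**2/81)/c)
sqrt(I(p(5, 12)) - 34458) = sqrt((3/12 - 1/81*12) - 34458) = sqrt((3*(1/12) - 4/27) - 34458) = sqrt((1/4 - 4/27) - 34458) = sqrt(11/108 - 34458) = sqrt(-3721453/108) = 17*I*sqrt(38631)/18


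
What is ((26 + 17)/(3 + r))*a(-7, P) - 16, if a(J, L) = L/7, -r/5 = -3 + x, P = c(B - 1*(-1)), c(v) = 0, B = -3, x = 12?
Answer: -16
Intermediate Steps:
P = 0
r = -45 (r = -5*(-3 + 12) = -5*9 = -45)
a(J, L) = L/7 (a(J, L) = L*(⅐) = L/7)
((26 + 17)/(3 + r))*a(-7, P) - 16 = ((26 + 17)/(3 - 45))*((⅐)*0) - 16 = (43/(-42))*0 - 16 = (43*(-1/42))*0 - 16 = -43/42*0 - 16 = 0 - 16 = -16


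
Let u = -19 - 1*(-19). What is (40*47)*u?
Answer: 0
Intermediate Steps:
u = 0 (u = -19 + 19 = 0)
(40*47)*u = (40*47)*0 = 1880*0 = 0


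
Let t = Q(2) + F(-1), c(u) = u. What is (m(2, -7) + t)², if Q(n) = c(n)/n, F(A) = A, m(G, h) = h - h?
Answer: 0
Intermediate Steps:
m(G, h) = 0
Q(n) = 1 (Q(n) = n/n = 1)
t = 0 (t = 1 - 1 = 0)
(m(2, -7) + t)² = (0 + 0)² = 0² = 0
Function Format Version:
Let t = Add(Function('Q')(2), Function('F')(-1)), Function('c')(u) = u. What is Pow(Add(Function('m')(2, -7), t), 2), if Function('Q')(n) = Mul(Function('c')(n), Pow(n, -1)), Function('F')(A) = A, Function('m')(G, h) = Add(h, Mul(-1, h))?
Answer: 0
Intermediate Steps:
Function('m')(G, h) = 0
Function('Q')(n) = 1 (Function('Q')(n) = Mul(n, Pow(n, -1)) = 1)
t = 0 (t = Add(1, -1) = 0)
Pow(Add(Function('m')(2, -7), t), 2) = Pow(Add(0, 0), 2) = Pow(0, 2) = 0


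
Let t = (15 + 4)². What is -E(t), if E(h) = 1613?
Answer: -1613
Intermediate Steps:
t = 361 (t = 19² = 361)
-E(t) = -1*1613 = -1613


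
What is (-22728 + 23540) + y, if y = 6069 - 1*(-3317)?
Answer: 10198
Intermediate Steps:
y = 9386 (y = 6069 + 3317 = 9386)
(-22728 + 23540) + y = (-22728 + 23540) + 9386 = 812 + 9386 = 10198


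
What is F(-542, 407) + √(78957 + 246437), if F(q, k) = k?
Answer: 407 + √325394 ≈ 977.43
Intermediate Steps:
F(-542, 407) + √(78957 + 246437) = 407 + √(78957 + 246437) = 407 + √325394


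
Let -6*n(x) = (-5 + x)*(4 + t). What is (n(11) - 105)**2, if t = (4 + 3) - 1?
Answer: 13225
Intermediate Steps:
t = 6 (t = 7 - 1 = 6)
n(x) = 25/3 - 5*x/3 (n(x) = -(-5 + x)*(4 + 6)/6 = -(-5 + x)*10/6 = -(-50 + 10*x)/6 = 25/3 - 5*x/3)
(n(11) - 105)**2 = ((25/3 - 5/3*11) - 105)**2 = ((25/3 - 55/3) - 105)**2 = (-10 - 105)**2 = (-115)**2 = 13225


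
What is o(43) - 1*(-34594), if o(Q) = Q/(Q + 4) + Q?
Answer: 1627982/47 ≈ 34638.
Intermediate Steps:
o(Q) = Q + Q/(4 + Q) (o(Q) = Q/(4 + Q) + Q = Q + Q/(4 + Q))
o(43) - 1*(-34594) = 43*(5 + 43)/(4 + 43) - 1*(-34594) = 43*48/47 + 34594 = 43*(1/47)*48 + 34594 = 2064/47 + 34594 = 1627982/47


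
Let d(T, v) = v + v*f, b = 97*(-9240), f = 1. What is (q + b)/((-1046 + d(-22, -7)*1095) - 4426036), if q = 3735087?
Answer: -946269/1480804 ≈ -0.63902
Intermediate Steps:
b = -896280
d(T, v) = 2*v (d(T, v) = v + v*1 = v + v = 2*v)
(q + b)/((-1046 + d(-22, -7)*1095) - 4426036) = (3735087 - 896280)/((-1046 + (2*(-7))*1095) - 4426036) = 2838807/((-1046 - 14*1095) - 4426036) = 2838807/((-1046 - 15330) - 4426036) = 2838807/(-16376 - 4426036) = 2838807/(-4442412) = 2838807*(-1/4442412) = -946269/1480804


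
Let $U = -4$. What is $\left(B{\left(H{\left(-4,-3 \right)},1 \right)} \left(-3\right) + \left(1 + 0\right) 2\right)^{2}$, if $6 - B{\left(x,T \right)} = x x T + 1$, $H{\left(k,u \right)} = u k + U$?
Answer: $32041$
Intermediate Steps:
$H{\left(k,u \right)} = -4 + k u$ ($H{\left(k,u \right)} = u k - 4 = k u - 4 = -4 + k u$)
$B{\left(x,T \right)} = 5 - T x^{2}$ ($B{\left(x,T \right)} = 6 - \left(x x T + 1\right) = 6 - \left(x^{2} T + 1\right) = 6 - \left(T x^{2} + 1\right) = 6 - \left(1 + T x^{2}\right) = 5 - T x^{2}$)
$\left(B{\left(H{\left(-4,-3 \right)},1 \right)} \left(-3\right) + \left(1 + 0\right) 2\right)^{2} = \left(\left(5 - 1 \left(-4 - -12\right)^{2}\right) \left(-3\right) + \left(1 + 0\right) 2\right)^{2} = \left(\left(5 - 1 \left(-4 + 12\right)^{2}\right) \left(-3\right) + 1 \cdot 2\right)^{2} = \left(\left(5 - 1 \cdot 8^{2}\right) \left(-3\right) + 2\right)^{2} = \left(\left(5 - 1 \cdot 64\right) \left(-3\right) + 2\right)^{2} = \left(\left(5 - 64\right) \left(-3\right) + 2\right)^{2} = \left(\left(-59\right) \left(-3\right) + 2\right)^{2} = \left(177 + 2\right)^{2} = 179^{2} = 32041$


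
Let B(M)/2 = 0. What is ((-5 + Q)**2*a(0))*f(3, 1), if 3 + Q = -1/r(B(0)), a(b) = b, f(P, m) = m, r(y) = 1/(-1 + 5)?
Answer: 0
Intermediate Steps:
B(M) = 0 (B(M) = 2*0 = 0)
r(y) = 1/4
Q = -7 (Q = -3 - 1/1/4 = -3 - 1*4 = -3 - 4 = -7)
((-5 + Q)**2*a(0))*f(3, 1) = ((-5 - 7)**2*0)*1 = ((-12)**2*0)*1 = (144*0)*1 = 0*1 = 0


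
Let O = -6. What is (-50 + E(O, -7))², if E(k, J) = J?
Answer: 3249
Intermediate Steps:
(-50 + E(O, -7))² = (-50 - 7)² = (-57)² = 3249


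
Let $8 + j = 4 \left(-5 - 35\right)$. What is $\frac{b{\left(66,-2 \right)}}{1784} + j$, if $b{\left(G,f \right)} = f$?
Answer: $- \frac{149857}{892} \approx -168.0$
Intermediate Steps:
$j = -168$ ($j = -8 + 4 \left(-5 - 35\right) = -8 + 4 \left(-40\right) = -8 - 160 = -168$)
$\frac{b{\left(66,-2 \right)}}{1784} + j = - \frac{2}{1784} - 168 = \left(-2\right) \frac{1}{1784} - 168 = - \frac{1}{892} - 168 = - \frac{149857}{892}$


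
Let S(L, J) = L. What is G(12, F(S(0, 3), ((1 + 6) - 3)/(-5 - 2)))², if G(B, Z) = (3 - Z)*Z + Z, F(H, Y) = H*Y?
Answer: 0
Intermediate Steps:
G(B, Z) = Z + Z*(3 - Z) (G(B, Z) = Z*(3 - Z) + Z = Z + Z*(3 - Z))
G(12, F(S(0, 3), ((1 + 6) - 3)/(-5 - 2)))² = ((0*(((1 + 6) - 3)/(-5 - 2)))*(4 - 0*((1 + 6) - 3)/(-5 - 2)))² = ((0*((7 - 3)/(-7)))*(4 - 0*(7 - 3)/(-7)))² = ((0*(4*(-⅐)))*(4 - 0*4*(-⅐)))² = ((0*(-4/7))*(4 - 0*(-4)/7))² = (0*(4 - 1*0))² = (0*(4 + 0))² = (0*4)² = 0² = 0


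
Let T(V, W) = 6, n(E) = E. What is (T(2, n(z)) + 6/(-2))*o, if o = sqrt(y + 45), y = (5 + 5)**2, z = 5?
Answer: 3*sqrt(145) ≈ 36.125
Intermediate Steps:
y = 100 (y = 10**2 = 100)
o = sqrt(145) (o = sqrt(100 + 45) = sqrt(145) ≈ 12.042)
(T(2, n(z)) + 6/(-2))*o = (6 + 6/(-2))*sqrt(145) = (6 - 1/2*6)*sqrt(145) = (6 - 3)*sqrt(145) = 3*sqrt(145)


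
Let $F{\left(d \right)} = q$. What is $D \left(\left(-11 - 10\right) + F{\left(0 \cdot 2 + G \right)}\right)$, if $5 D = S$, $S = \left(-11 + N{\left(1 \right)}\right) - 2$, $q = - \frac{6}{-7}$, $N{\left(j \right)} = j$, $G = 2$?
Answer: $\frac{1692}{35} \approx 48.343$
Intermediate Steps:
$q = \frac{6}{7}$ ($q = \left(-6\right) \left(- \frac{1}{7}\right) = \frac{6}{7} \approx 0.85714$)
$F{\left(d \right)} = \frac{6}{7}$
$S = -12$ ($S = \left(-11 + 1\right) - 2 = -10 - 2 = -12$)
$D = - \frac{12}{5}$ ($D = \frac{1}{5} \left(-12\right) = - \frac{12}{5} \approx -2.4$)
$D \left(\left(-11 - 10\right) + F{\left(0 \cdot 2 + G \right)}\right) = - \frac{12 \left(\left(-11 - 10\right) + \frac{6}{7}\right)}{5} = - \frac{12 \left(-21 + \frac{6}{7}\right)}{5} = \left(- \frac{12}{5}\right) \left(- \frac{141}{7}\right) = \frac{1692}{35}$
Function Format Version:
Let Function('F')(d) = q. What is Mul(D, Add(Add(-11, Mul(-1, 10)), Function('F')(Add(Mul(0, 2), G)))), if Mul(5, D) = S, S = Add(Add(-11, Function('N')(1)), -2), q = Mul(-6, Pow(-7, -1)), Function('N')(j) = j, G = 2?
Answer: Rational(1692, 35) ≈ 48.343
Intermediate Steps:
q = Rational(6, 7) (q = Mul(-6, Rational(-1, 7)) = Rational(6, 7) ≈ 0.85714)
Function('F')(d) = Rational(6, 7)
S = -12 (S = Add(Add(-11, 1), -2) = Add(-10, -2) = -12)
D = Rational(-12, 5) (D = Mul(Rational(1, 5), -12) = Rational(-12, 5) ≈ -2.4000)
Mul(D, Add(Add(-11, Mul(-1, 10)), Function('F')(Add(Mul(0, 2), G)))) = Mul(Rational(-12, 5), Add(Add(-11, Mul(-1, 10)), Rational(6, 7))) = Mul(Rational(-12, 5), Add(Add(-11, -10), Rational(6, 7))) = Mul(Rational(-12, 5), Add(-21, Rational(6, 7))) = Mul(Rational(-12, 5), Rational(-141, 7)) = Rational(1692, 35)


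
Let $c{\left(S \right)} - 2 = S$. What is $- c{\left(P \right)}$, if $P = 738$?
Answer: $-740$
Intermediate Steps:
$c{\left(S \right)} = 2 + S$
$- c{\left(P \right)} = - (2 + 738) = \left(-1\right) 740 = -740$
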